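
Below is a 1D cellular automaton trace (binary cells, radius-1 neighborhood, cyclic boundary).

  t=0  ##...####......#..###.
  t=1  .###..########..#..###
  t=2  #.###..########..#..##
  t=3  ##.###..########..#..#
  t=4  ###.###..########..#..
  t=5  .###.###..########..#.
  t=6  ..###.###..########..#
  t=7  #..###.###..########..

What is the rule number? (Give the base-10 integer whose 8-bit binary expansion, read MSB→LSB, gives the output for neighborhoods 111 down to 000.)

241

  ### -> #   bit 7 = 1  t=0,i=6
  ##. -> #   bit 6 = 1  t=0,i=1
  #.# -> #   bit 5 = 1  t=0,i=21
  #.. -> #   bit 4 = 1  t=0,i=2
  .## -> .   bit 3 = 0  t=0,i=0
  .#. -> .   bit 2 = 0  t=0,i=15
  ..# -> .   bit 1 = 0  t=0,i=4
  ... -> #   bit 0 = 1  t=0,i=3
  bits 11110001 = 241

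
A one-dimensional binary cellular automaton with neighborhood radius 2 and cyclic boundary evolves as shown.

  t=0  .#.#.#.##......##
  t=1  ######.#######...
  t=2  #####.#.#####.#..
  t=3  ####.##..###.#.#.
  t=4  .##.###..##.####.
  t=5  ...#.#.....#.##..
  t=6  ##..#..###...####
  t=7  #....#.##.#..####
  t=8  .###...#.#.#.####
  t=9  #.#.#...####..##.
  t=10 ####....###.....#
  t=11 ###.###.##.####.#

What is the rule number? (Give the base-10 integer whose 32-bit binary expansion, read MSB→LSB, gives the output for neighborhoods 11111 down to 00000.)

3445741187

  [31] ##### => #  t=1,i=2
  [30] ####. => #  t=1,i=4
  [29] ###.# => .  t=1,i=5
  [28] ###.. => .  t=1,i=13
  [27] ##.## => #  t=1,i=6
  [26] ##.#. => #  t=0,i=0
  [25] ##..# => .  t=3,i=7
  [24] ##... => #  t=0,i=9
  [23] #.### => .  t=1,i=7
  [22] #.##. => #  t=0,i=7
  [21] #.#.# => #  t=0,i=1
  [20] #.#.. => .  t=2,i=14
  [19] #..## => .  t=2,i=16
  [18] #..#. => .  t=6,i=3
  [17] #...# => .  t=1,i=15
  [16] #.... => #  t=0,i=10
  [15] .#### => #  t=1,i=1
  [14] .###. => #  t=3,i=10
  [13] .##.# => .  t=0,i=16
  [12] .##.. => #  t=0,i=8
  [11] .#.## => .  t=0,i=6
  [10] .#.#. => #  t=0,i=2
  [9] .#..# => #  t=2,i=15
  [8] .#... => .  t=5,i=6
  [7] ..### => #  t=1,i=0
  [6] ..##. => .  t=0,i=15
  [5] ..#.# => .  t=5,i=3
  [4] ..#.. => .  t=6,i=4
  [3] ...## => .  t=0,i=14
  [2] ...#. => .  t=5,i=2
  [1] ....# => #  t=0,i=13
  [0] ..... => #  t=0,i=11
  bits 11001101011000011101011010000011 = 3445741187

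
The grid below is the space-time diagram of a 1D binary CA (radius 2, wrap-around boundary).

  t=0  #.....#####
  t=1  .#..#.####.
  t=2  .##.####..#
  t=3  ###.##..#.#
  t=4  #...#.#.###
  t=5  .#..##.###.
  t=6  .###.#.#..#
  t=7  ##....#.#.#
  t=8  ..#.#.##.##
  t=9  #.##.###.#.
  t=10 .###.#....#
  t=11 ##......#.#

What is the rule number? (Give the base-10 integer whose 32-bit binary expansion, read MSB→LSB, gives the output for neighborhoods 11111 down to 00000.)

2210967218

  [31] ##### => #  t=0,i=8
  [30] ####. => .  t=0,i=10
  [29] ###.# => .  t=3,i=2
  [28] ###.. => .  t=0,i=0
  [27] ##.## => .  t=2,i=3
  [26] ##.#. => .  t=6,i=4
  [25] ##..# => #  t=1,i=10
  [24] ##... => #  t=0,i=1
  [23] #.### => #  t=1,i=6
  [22] #.##. => #  t=2,i=1
  [21] #.#.# => .  t=4,i=6
  [20] #.#.. => .  t=6,i=7
  [19] #..## => #  t=5,i=3
  [18] #..#. => .  t=1,i=0
  [17] #...# => .  t=4,i=2
  [16] #.... => .  t=0,i=2
  [15] .#### => #  t=0,i=7
  [14] .###. => .  t=5,i=8
  [13] .##.# => #  t=2,i=2
  [12] .##.. => .  t=3,i=5
  [11] .#.## => #  t=1,i=5
  [10] .#.#. => #  t=4,i=5
  [9] .#..# => #  t=1,i=2
  [8] .#... => .  t=10,i=6
  [7] ..### => #  t=0,i=6
  [6] ..##. => .  t=5,i=4
  [5] ..#.# => #  t=1,i=4
  [4] ..#.. => #  t=1,i=1
  [3] ...## => .  t=0,i=5
  [2] ...#. => .  t=4,i=3
  [1] ....# => #  t=0,i=4
  [0] ..... => .  t=0,i=3
  bits 10000011110010001010111010110010 = 2210967218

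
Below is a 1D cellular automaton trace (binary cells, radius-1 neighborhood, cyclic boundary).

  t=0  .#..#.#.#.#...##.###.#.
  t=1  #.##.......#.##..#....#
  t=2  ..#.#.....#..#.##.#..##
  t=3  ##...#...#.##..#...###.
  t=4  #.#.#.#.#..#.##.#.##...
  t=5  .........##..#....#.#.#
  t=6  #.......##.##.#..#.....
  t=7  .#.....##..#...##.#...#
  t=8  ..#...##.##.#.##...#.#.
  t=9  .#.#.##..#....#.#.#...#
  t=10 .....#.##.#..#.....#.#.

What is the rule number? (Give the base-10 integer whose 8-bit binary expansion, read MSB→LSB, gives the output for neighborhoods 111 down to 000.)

  [7] ### => .  t=0,i=18
  [6] ##. => .  t=0,i=15
  [5] #.# => .  t=0,i=5
  [4] #.. => #  t=0,i=2
  [3] .## => #  t=0,i=14
  [2] .#. => .  t=0,i=1
  [1] ..# => #  t=0,i=0
  [0] ... => .  t=0,i=12
  bits 00011010 = 26

26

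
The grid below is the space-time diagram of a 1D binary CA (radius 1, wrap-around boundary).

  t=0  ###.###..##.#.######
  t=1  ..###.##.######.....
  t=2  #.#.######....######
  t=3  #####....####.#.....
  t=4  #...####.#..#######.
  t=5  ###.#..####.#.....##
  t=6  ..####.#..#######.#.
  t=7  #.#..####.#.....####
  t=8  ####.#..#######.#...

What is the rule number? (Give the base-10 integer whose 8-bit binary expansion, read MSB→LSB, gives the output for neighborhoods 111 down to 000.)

125

  ### -> .   bit 7 = 0  t=0,i=0
  ##. -> #   bit 6 = 1  t=0,i=2
  #.# -> #   bit 5 = 1  t=0,i=3
  #.. -> #   bit 4 = 1  t=0,i=7
  .## -> #   bit 3 = 1  t=0,i=4
  .#. -> #   bit 2 = 1  t=0,i=12
  ..# -> .   bit 1 = 0  t=0,i=8
  ... -> #   bit 0 = 1  t=1,i=0
  bits 01111101 = 125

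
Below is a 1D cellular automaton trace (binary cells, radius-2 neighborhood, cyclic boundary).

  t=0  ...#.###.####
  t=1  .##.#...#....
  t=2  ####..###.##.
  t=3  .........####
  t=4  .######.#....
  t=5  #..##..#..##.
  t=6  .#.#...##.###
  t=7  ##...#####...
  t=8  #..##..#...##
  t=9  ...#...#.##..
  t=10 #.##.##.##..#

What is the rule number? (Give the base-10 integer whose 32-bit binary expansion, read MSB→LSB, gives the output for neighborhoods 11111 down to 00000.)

2355309149

  nb #####: next=#  (t=4,i=3, bit31=1)
  nb ####.: next=.  (t=0,i=11, bit30=0)
  nb ###.#: next=.  (t=0,i=7, bit29=0)
  nb ###..: next=.  (t=0,i=12, bit28=0)
  nb ##.##: next=#  (t=0,i=8, bit27=1)
  nb ##.#.: next=#  (t=1,i=3, bit26=1)
  nb ##..#: next=.  (t=2,i=4, bit25=0)
  nb ##...: next=.  (t=0,i=0, bit24=0)
  nb #.###: next=.  (t=0,i=5, bit23=0)
  nb #.##.: next=#  (t=2,i=10, bit22=1)
  nb #.#.#: next=#  (t=6,i=1, bit21=1)
  nb #.#..: next=.  (t=1,i=4, bit20=0)
  nb #..##: next=.  (t=2,i=5, bit19=0)
  nb #..#.: next=.  (t=5,i=6, bit18=0)
  nb #...#: next=#  (t=0,i=1, bit17=1)
  nb #....: next=#  (t=1,i=10, bit16=1)
  nb .####: next=.  (t=0,i=10, bit15=0)
  nb .###.: next=.  (t=0,i=6, bit14=0)
  nb .##.#: next=#  (t=1,i=2, bit13=1)
  nb .##..: next=.  (t=5,i=4, bit12=0)
  nb .#.##: next=#  (t=0,i=4, bit11=1)
  nb .#.#.: next=.  (t=6,i=2, bit10=0)
  nb .#..#: next=#  (t=5,i=1, bit9=1)
  nb .#...: next=.  (t=1,i=5, bit8=0)
  nb ..###: next=.  (t=2,i=6, bit7=0)
  nb ..##.: next=#  (t=1,i=1, bit6=1)
  nb ..#.#: next=.  (t=0,i=3, bit5=0)
  nb ..#..: next=#  (t=1,i=8, bit4=1)
  nb ...##: next=#  (t=1,i=0, bit3=1)
  nb ...#.: next=#  (t=0,i=2, bit2=1)
  nb ....#: next=.  (t=1,i=12, bit1=0)
  nb .....: next=#  (t=1,i=11, bit0=1)
  bits 10001100011000110010101001011101 = 2355309149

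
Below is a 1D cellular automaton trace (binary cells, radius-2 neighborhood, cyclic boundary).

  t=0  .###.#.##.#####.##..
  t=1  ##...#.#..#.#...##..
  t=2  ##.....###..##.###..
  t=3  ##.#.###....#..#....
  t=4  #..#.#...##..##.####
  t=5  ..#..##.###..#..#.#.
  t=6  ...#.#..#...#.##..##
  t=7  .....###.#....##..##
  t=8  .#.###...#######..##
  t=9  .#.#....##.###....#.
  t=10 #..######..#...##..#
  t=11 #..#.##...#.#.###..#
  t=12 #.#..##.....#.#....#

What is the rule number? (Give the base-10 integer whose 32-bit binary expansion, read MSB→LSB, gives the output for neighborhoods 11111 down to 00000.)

2163545034

  #####|#  b31=1 t=0,i=12
  ####.|.  b30=0 t=0,i=13
  ###.#|.  b29=0 t=0,i=3
  ###..|.  b28=0 t=2,i=9
  ##.##|.  b27=0 t=0,i=9
  ##.#.|.  b26=0 t=0,i=4
  ##..#|.  b25=0 t=1,i=18
  ##...|.  b24=0 t=0,i=18
  #.###|#  b23=1 t=0,i=10
  #.##.|#  b22=1 t=0,i=7
  #.#.#|#  b21=1 t=0,i=5
  #.#..|#  b20=1 t=1,i=7
  #..##|.  b19=0 t=1,i=19
  #..#.|#  b18=1 t=1,i=9
  #...#|.  b17=0 t=0,i=19
  #....|#  b16=1 t=2,i=3
  .####|.  b15=0 t=0,i=11
  .###.|.  b14=0 t=0,i=2
  .##.#|.  b13=0 t=0,i=8
  .##..|#  b12=1 t=0,i=17
  .#.##|.  b11=0 t=0,i=6
  .#.#.|.  b10=0 t=1,i=6
  .#..#|#  b9=1 t=1,i=8
  .#...|#  b8=1 t=1,i=13
  ..###|#  b7=1 t=0,i=1
  ..##.|#  b6=1 t=1,i=0
  ..#.#|.  b5=0 t=1,i=5
  ..#..|.  b4=0 t=3,i=12
  ...##|#  b3=1 t=0,i=0
  ...#.|.  b2=0 t=1,i=4
  ....#|#  b1=1 t=2,i=5
  .....|.  b0=0 t=2,i=4
  bits 10000000111101010001001111001010 = 2163545034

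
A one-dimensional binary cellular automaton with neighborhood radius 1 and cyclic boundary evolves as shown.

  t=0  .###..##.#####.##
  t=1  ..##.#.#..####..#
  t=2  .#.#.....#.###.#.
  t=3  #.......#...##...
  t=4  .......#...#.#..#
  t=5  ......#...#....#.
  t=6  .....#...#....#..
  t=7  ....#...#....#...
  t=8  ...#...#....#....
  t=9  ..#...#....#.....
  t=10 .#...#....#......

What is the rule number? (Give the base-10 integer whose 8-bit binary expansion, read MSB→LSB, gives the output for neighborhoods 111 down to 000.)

194

  [7] ### => #  t=0,i=2
  [6] ##. => #  t=0,i=3
  [5] #.# => .  t=0,i=0
  [4] #.. => .  t=0,i=4
  [3] .## => .  t=0,i=1
  [2] .#. => .  t=1,i=5
  [1] ..# => #  t=0,i=5
  [0] ... => .  t=2,i=5
  bits 11000010 = 194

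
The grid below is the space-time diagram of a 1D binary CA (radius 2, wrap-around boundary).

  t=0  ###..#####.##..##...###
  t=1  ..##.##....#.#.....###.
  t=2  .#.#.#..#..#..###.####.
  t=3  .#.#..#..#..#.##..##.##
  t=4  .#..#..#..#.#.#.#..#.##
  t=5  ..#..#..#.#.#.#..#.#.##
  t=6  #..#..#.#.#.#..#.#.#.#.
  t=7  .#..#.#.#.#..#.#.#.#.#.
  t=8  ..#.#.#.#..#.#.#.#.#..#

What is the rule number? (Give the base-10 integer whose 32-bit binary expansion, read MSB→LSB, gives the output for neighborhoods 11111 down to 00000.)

  nb #####: next=.  (t=0,i=0, bit31=0)
  nb ####.: next=.  (t=0,i=1, bit30=0)
  nb ###.#: next=.  (t=0,i=9, bit29=0)
  nb ###..: next=#  (t=0,i=2, bit28=1)
  nb ##.##: next=.  (t=0,i=10, bit27=0)
  nb ##.#.: next=.  (t=3,i=0, bit26=0)
  nb ##..#: next=#  (t=0,i=3, bit25=1)
  nb ##...: next=.  (t=0,i=17, bit24=0)
  nb #.###: next=#  (t=2,i=18, bit23=1)
  nb #.##.: next=#  (t=0,i=11, bit22=1)
  nb #.#.#: next=#  (t=2,i=3, bit21=1)
  nb #.#..: next=.  (t=1,i=13, bit20=0)
  nb #..##: next=.  (t=0,i=4, bit19=0)
  nb #..#.: next=.  (t=2,i=0, bit18=0)
  nb #...#: next=.  (t=0,i=18, bit17=0)
  nb #....: next=#  (t=1,i=8, bit16=1)
  nb .####: next=#  (t=0,i=6, bit15=1)
  nb .###.: next=#  (t=1,i=20, bit14=1)
  nb .##.#: next=#  (t=1,i=3, bit13=1)
  nb .##..: next=.  (t=0,i=12, bit12=0)
  nb .#.##: next=.  (t=3,i=13, bit11=0)
  nb .#.#.: next=.  (t=1,i=12, bit10=0)
  nb .#..#: next=#  (t=2,i=6, bit9=1)
  nb .#...: next=#  (t=1,i=14, bit8=1)
  nb ..###: next=#  (t=0,i=5, bit7=1)
  nb ..##.: next=.  (t=0,i=15, bit6=0)
  nb ..#.#: next=#  (t=1,i=11, bit5=1)
  nb ..#..: next=.  (t=2,i=8, bit4=0)
  nb ...##: next=#  (t=0,i=19, bit3=1)
  nb ...#.: next=.  (t=1,i=10, bit2=0)
  nb ....#: next=.  (t=1,i=9, bit1=0)
  nb .....: next=#  (t=1,i=16, bit0=1)
  bits 00010010111000011110001110101001 = 316793769

316793769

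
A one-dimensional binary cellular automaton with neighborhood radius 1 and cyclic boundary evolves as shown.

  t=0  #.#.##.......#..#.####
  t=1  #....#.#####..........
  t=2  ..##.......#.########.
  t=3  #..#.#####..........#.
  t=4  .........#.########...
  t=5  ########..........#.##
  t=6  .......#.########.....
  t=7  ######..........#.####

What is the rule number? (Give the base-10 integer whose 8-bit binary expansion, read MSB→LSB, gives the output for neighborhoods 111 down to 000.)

65

  ###|.  b7=0 t=0,i=19
  ##.|#  b6=1 t=0,i=0
  #.#|.  b5=0 t=0,i=1
  #..|.  b4=0 t=0,i=6
  .##|.  b3=0 t=0,i=4
  .#.|.  b2=0 t=0,i=2
  ..#|.  b1=0 t=0,i=12
  ...|#  b0=1 t=0,i=7
  bits 01000001 = 65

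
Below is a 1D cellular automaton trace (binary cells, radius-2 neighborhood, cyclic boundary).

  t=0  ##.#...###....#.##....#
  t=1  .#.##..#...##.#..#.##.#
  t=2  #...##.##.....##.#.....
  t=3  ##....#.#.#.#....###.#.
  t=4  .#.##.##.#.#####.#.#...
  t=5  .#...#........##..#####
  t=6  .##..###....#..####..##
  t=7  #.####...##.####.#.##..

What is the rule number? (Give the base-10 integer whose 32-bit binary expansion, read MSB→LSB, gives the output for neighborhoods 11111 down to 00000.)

  ##### -> .   bit 31 = 0  t=4,i=13
  ####. -> #   bit 30 = 1  t=4,i=14
  ###.# -> #   bit 29 = 1  t=0,i=1
  ###.. -> .   bit 28 = 0  t=0,i=9
  ##.## -> #   bit 27 = 1  t=2,i=6
  ##.#. -> .   bit 26 = 0  t=0,i=2
  ##..# -> #   bit 25 = 1  t=1,i=5
  ##... -> .   bit 24 = 0  t=0,i=10
  #.### -> .   bit 23 = 0  t=4,i=11
  #.##. -> .   bit 22 = 0  t=0,i=16
  #.#.# -> .   bit 21 = 0  t=1,i=1
  #.#.. -> #   bit 20 = 1  t=0,i=3
  #..## -> #   bit 19 = 1  t=5,i=17
  #..#. -> .   bit 18 = 0  t=1,i=6
  #...# -> .   bit 17 = 0  t=0,i=5
  #.... -> #   bit 16 = 1  t=0,i=11
  .#### -> .   bit 15 = 0  t=4,i=12
  .###. -> .   bit 14 = 0  t=0,i=0
  .##.# -> .   bit 13 = 0  t=1,i=12
  .##.. -> #   bit 12 = 1  t=0,i=17
  .#.## -> .   bit 11 = 0  t=0,i=15
  .#.#. -> #   bit 10 = 1  t=1,i=0
  .#..# -> #   bit 9 = 1  t=1,i=15
  .#... -> #   bit 8 = 1  t=0,i=4
  ..### -> #   bit 7 = 1  t=0,i=7
  ..##. -> .   bit 6 = 0  t=1,i=11
  ..#.# -> #   bit 5 = 1  t=0,i=14
  ..#.. -> #   bit 4 = 1  t=1,i=7
  ...## -> .   bit 3 = 0  t=0,i=6
  ...#. -> .   bit 2 = 0  t=0,i=13
  ....# -> #   bit 1 = 1  t=0,i=12
  ..... -> .   bit 0 = 0  t=2,i=11
  bits 01101010000110010001011110110010 = 1780029362

1780029362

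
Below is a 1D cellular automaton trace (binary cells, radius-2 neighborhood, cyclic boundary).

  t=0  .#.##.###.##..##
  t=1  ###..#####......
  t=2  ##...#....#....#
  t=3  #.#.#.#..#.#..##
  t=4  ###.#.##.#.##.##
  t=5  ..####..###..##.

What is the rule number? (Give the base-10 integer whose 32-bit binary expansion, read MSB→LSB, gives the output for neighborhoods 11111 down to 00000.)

766528428

  #####|.  b31=0 t=1,i=7
  ####.|.  b30=0 t=1,i=8
  ###.#|#  b29=1 t=0,i=8
  ###..|.  b28=0 t=1,i=2
  ##.##|#  b27=1 t=0,i=5
  ##.#.|#  b26=1 t=0,i=0
  ##..#|.  b25=0 t=0,i=12
  ##...|#  b24=1 t=1,i=10
  #.###|#  b23=1 t=0,i=6
  #.##.|.  b22=0 t=0,i=3
  #.#.#|#  b21=1 t=0,i=1
  #.#..|#  b20=1 t=3,i=6
  #..##|.  b19=0 t=0,i=13
  #..#.|.  b18=0 t=3,i=8
  #...#|.  b17=0 t=2,i=3
  #....|.  b16=0 t=1,i=11
  .####|.  b15=0 t=1,i=6
  .###.|#  b14=1 t=0,i=7
  .##.#|.  b13=0 t=0,i=4
  .##..|.  b12=0 t=0,i=11
  .#.##|#  b11=1 t=0,i=2
  .#.#.|.  b10=0 t=3,i=3
  .#..#|#  b9=1 t=3,i=7
  .#...|#  b8=1 t=2,i=6
  ..###|#  b7=1 t=1,i=0
  ..##.|.  b6=0 t=0,i=14
  ..#.#|#  b5=1 t=3,i=9
  ..#..|.  b4=0 t=2,i=5
  ...##|#  b3=1 t=1,i=15
  ...#.|#  b2=1 t=2,i=4
  ....#|.  b1=0 t=1,i=14
  .....|.  b0=0 t=1,i=12
  bits 00101101101100000100101110101100 = 766528428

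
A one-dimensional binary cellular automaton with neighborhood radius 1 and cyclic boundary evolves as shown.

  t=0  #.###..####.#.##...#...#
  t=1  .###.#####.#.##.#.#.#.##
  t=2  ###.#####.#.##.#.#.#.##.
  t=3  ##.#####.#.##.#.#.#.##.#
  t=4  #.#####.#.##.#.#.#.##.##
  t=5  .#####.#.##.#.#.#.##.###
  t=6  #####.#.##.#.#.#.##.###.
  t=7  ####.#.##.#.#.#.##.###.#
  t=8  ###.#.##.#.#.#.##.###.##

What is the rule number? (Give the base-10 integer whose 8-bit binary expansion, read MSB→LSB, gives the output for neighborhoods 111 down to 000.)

  [7] ### => #  t=0,i=3
  [6] ##. => .  t=0,i=0
  [5] #.# => #  t=0,i=1
  [4] #.. => #  t=0,i=5
  [3] .## => #  t=0,i=2
  [2] .#. => .  t=0,i=12
  [1] ..# => #  t=0,i=6
  [0] ... => .  t=0,i=17
  bits 10111010 = 186

186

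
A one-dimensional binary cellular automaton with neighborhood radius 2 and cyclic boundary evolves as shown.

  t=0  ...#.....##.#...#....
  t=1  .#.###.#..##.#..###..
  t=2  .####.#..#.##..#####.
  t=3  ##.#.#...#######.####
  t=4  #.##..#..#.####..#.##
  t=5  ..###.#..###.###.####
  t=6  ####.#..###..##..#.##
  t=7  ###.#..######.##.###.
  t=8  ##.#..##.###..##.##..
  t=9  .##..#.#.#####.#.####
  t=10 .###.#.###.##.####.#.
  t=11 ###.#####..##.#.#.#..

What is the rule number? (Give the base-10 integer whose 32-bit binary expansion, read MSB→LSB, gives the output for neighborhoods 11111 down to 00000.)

  ##### -> #   bit 31 = 1  t=2,i=17
  ####. -> #   bit 30 = 1  t=2,i=3
  ###.# -> .   bit 29 = 0  t=1,i=5
  ###.. -> #   bit 28 = 1  t=1,i=18
  ##.## -> .   bit 27 = 0  t=3,i=16
  ##.#. -> #   bit 26 = 1  t=0,i=11
  ##..# -> #   bit 25 = 1  t=2,i=13
  ##... -> #   bit 24 = 1  t=1,i=19
  #.### -> #   bit 23 = 1  t=1,i=3
  #.##. -> #   bit 22 = 1  t=2,i=11
  #.#.# -> #   bit 21 = 1  t=3,i=3
  #.#.. -> .   bit 20 = 0  t=0,i=12
  #..## -> #   bit 19 = 1  t=1,i=9
  #..#. -> .   bit 18 = 0  t=2,i=8
  #...# -> .   bit 17 = 0  t=0,i=14
  #.... -> #   bit 16 = 1  t=0,i=5
  .#### -> .   bit 15 = 0  t=2,i=2
  .###. -> #   bit 14 = 1  t=1,i=4
  .##.# -> #   bit 13 = 1  t=0,i=10
  .##.. -> #   bit 12 = 1  t=2,i=12
  .#.## -> #   bit 11 = 1  t=1,i=2
  .#.#. -> .   bit 10 = 0  t=3,i=4
  .#..# -> .   bit 9 = 0  t=1,i=8
  .#... -> #   bit 8 = 1  t=0,i=4
  ..### -> #   bit 7 = 1  t=1,i=16
  ..##. -> .   bit 6 = 0  t=0,i=9
  ..#.# -> #   bit 5 = 1  t=1,i=1
  ..#.. -> #   bit 4 = 1  t=0,i=3
  ...## -> .   bit 3 = 0  t=0,i=8
  ...#. -> .   bit 2 = 0  t=0,i=2
  ....# -> #   bit 1 = 1  t=0,i=1
  ..... -> .   bit 0 = 0  t=0,i=0
  bits 11010111111010010111100110110010 = 3622402482

3622402482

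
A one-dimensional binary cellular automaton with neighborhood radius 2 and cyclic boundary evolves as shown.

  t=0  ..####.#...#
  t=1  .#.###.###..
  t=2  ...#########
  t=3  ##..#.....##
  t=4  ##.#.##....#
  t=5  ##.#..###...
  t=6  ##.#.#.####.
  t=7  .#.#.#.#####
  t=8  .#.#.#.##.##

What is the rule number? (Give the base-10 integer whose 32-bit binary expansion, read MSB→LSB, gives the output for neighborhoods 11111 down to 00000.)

2042622272

  ##### -> .   bit 31 = 0  t=2,i=5
  ####. -> #   bit 30 = 1  t=0,i=4
  ###.# -> #   bit 29 = 1  t=0,i=5
  ###.. -> #   bit 28 = 1  t=1,i=9
  ##.## -> #   bit 27 = 1  t=1,i=6
  ##.#. -> .   bit 26 = 0  t=0,i=6
  ##..# -> .   bit 25 = 0  t=3,i=2
  ##... -> #   bit 24 = 1  t=1,i=10
  #.### -> #   bit 23 = 1  t=1,i=3
  #.##. -> .   bit 22 = 0  t=4,i=5
  #.#.# -> #   bit 21 = 1  t=4,i=3
  #.#.. -> #   bit 20 = 1  t=0,i=7
  #..## -> #   bit 19 = 1  t=0,i=1
  #..#. -> #   bit 18 = 1  t=3,i=3
  #...# -> #   bit 17 = 1  t=0,i=9
  #.... -> #   bit 16 = 1  t=3,i=6
  .#### -> #   bit 15 = 1  t=0,i=3
  .###. -> #   bit 14 = 1  t=1,i=4
  .##.# -> #   bit 13 = 1  t=5,i=1
  .##.. -> #   bit 12 = 1  t=4,i=6
  .#.## -> .   bit 11 = 0  t=1,i=2
  .#.#. -> .   bit 10 = 0  t=6,i=4
  .#..# -> .   bit 9 = 0  t=0,i=0
  .#... -> #   bit 8 = 1  t=0,i=8
  ..### -> .   bit 7 = 0  t=0,i=2
  ..##. -> #   bit 6 = 1  t=5,i=0
  ..#.# -> .   bit 5 = 0  t=1,i=1
  ..#.. -> .   bit 4 = 0  t=0,i=11
  ...## -> .   bit 3 = 0  t=2,i=2
  ...#. -> .   bit 2 = 0  t=0,i=10
  ....# -> .   bit 1 = 0  t=3,i=8
  ..... -> .   bit 0 = 0  t=3,i=7
  bits 01111001101111111111000101000000 = 2042622272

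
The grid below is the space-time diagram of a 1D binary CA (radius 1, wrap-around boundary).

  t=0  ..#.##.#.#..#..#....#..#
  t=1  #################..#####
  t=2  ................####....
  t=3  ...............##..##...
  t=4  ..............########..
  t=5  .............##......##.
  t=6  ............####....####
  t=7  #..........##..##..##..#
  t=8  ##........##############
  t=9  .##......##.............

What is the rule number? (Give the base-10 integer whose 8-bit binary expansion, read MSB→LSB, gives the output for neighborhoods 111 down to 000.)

126

  [7] ### => .  t=1,i=0
  [6] ##. => #  t=0,i=5
  [5] #.# => #  t=0,i=3
  [4] #.. => #  t=0,i=0
  [3] .## => #  t=0,i=4
  [2] .#. => #  t=0,i=2
  [1] ..# => #  t=0,i=1
  [0] ... => .  t=0,i=17
  bits 01111110 = 126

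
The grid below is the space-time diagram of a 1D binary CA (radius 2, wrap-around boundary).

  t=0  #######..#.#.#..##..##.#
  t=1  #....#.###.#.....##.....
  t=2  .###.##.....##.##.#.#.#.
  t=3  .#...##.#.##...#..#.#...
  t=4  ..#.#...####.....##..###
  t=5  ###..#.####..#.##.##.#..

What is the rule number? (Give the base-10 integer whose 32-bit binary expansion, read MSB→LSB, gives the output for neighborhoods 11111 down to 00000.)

1113954730

  #####|.  b31=0 t=0,i=1
  ####.|#  b30=1 t=0,i=5
  ###.#|.  b29=0 t=1,i=9
  ###..|.  b28=0 t=0,i=6
  ##.##|.  b27=0 t=0,i=22
  ##.#.|.  b26=0 t=1,i=10
  ##..#|#  b25=1 t=0,i=7
  ##...|.  b24=0 t=1,i=19
  #.###|.  b23=0 t=0,i=23
  #.##.|#  b22=1 t=2,i=5
  #.#.#|#  b21=1 t=0,i=11
  #.#..|.  b20=0 t=0,i=13
  #..##|.  b19=0 t=0,i=15
  #..#.|#  b18=1 t=0,i=8
  #...#|.  b17=0 t=3,i=3
  #....|#  b16=1 t=1,i=2
  .####|#  b15=1 t=0,i=0
  .###.|.  b14=0 t=1,i=8
  .##.#|.  b13=0 t=0,i=21
  .##..|#  b12=1 t=0,i=17
  .#.##|#  b11=1 t=1,i=6
  .#.#.|.  b10=0 t=0,i=10
  .#..#|.  b9=0 t=0,i=14
  .#...|#  b8=1 t=1,i=1
  ..###|#  b7=1 t=2,i=1
  ..##.|.  b6=0 t=0,i=16
  ..#.#|#  b5=1 t=0,i=9
  ..#..|.  b4=0 t=1,i=0
  ...##|#  b3=1 t=1,i=16
  ...#.|.  b2=0 t=1,i=4
  ....#|#  b1=1 t=1,i=3
  .....|.  b0=0 t=1,i=14
  bits 01000010011001011001100110101010 = 1113954730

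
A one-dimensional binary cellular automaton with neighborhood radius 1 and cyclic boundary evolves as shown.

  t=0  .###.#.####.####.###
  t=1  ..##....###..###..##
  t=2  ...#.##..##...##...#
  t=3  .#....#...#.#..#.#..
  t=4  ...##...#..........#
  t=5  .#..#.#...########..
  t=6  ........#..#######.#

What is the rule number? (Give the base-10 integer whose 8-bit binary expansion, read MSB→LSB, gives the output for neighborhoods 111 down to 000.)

  [7] ### => #  t=0,i=2
  [6] ##. => #  t=0,i=3
  [5] #.# => .  t=0,i=0
  [4] #.. => .  t=1,i=0
  [3] .## => .  t=0,i=1
  [2] .#. => .  t=0,i=5
  [1] ..# => .  t=1,i=1
  [0] ... => #  t=1,i=5
  bits 11000001 = 193

193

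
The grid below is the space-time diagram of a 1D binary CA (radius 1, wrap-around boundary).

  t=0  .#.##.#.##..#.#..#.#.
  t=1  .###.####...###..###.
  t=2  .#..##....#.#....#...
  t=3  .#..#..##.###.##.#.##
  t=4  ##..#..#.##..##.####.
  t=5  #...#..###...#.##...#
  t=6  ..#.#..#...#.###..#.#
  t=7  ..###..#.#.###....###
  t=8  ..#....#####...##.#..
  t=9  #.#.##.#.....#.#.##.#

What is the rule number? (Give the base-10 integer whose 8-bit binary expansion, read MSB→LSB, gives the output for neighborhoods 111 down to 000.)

  ### -> .   bit 7 = 0  t=1,i=2
  ##. -> .   bit 6 = 0  t=0,i=4
  #.# -> #   bit 5 = 1  t=0,i=2
  #.. -> .   bit 4 = 0  t=0,i=10
  .## -> #   bit 3 = 1  t=0,i=3
  .#. -> #   bit 2 = 1  t=0,i=1
  ..# -> .   bit 1 = 0  t=0,i=0
  ... -> #   bit 0 = 1  t=1,i=10
  bits 00101101 = 45

45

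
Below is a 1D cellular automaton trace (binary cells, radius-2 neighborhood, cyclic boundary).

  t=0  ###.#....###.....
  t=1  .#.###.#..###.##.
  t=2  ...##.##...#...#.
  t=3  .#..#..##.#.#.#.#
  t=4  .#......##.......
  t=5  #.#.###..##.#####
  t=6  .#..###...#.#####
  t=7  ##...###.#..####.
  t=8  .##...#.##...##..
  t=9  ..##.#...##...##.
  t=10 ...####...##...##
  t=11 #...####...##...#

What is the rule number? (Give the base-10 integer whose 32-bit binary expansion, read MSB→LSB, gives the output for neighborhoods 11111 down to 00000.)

3583045895

  nb #####: next=#  (t=5,i=14, bit31=1)
  nb ####.: next=#  (t=5,i=16, bit30=1)
  nb ###.#: next=.  (t=0,i=2, bit29=0)
  nb ###..: next=#  (t=0,i=11, bit28=1)
  nb ##.##: next=.  (t=1,i=13, bit27=0)
  nb ##.#.: next=#  (t=0,i=3, bit26=1)
  nb ##..#: next=.  (t=1,i=16, bit25=0)
  nb ##...: next=#  (t=0,i=12, bit24=1)
  nb #.###: next=#  (t=1,i=3, bit23=1)
  nb #.##.: next=.  (t=1,i=14, bit22=0)
  nb #.#.#: next=.  (t=3,i=10, bit21=0)
  nb #.#..: next=#  (t=0,i=4, bit20=1)
  nb #..##: next=.  (t=1,i=9, bit19=0)
  nb #..#.: next=.  (t=1,i=0, bit18=0)
  nb #...#: next=.  (t=2,i=9, bit17=0)
  nb #....: next=.  (t=0,i=6, bit16=0)
  nb .####: next=#  (t=5,i=13, bit15=1)
  nb .###.: next=#  (t=0,i=1, bit14=1)
  nb .##.#: next=#  (t=2,i=4, bit13=1)
  nb .##..: next=#  (t=1,i=15, bit12=1)
  nb .#.##: next=.  (t=1,i=2, bit11=0)
  nb .#.#.: next=.  (t=3,i=0, bit10=0)
  nb .#..#: next=.  (t=1,i=8, bit9=0)
  nb .#...: next=#  (t=0,i=5, bit8=1)
  nb ..###: next=.  (t=0,i=0, bit7=0)
  nb ..##.: next=.  (t=2,i=3, bit6=0)
  nb ..#.#: next=.  (t=1,i=1, bit5=0)
  nb ..#..: next=.  (t=2,i=11, bit4=0)
  nb ...##: next=.  (t=0,i=8, bit3=0)
  nb ...#.: next=#  (t=2,i=10, bit2=1)
  nb ....#: next=#  (t=0,i=7, bit1=1)
  nb .....: next=#  (t=0,i=14, bit0=1)
  bits 11010101100100001111000100000111 = 3583045895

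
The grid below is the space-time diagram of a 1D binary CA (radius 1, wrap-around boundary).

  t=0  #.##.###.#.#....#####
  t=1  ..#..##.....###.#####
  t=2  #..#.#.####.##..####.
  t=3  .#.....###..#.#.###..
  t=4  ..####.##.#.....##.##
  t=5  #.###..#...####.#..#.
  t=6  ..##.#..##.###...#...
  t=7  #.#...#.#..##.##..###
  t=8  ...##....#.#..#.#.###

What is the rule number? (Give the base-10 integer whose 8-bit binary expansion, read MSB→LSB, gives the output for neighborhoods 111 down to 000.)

153

  ###|#  b7=1 t=0,i=6
  ##.|.  b6=0 t=0,i=0
  #.#|.  b5=0 t=0,i=1
  #..|#  b4=1 t=0,i=12
  .##|#  b3=1 t=0,i=2
  .#.|.  b2=0 t=0,i=9
  ..#|.  b1=0 t=0,i=15
  ...|#  b0=1 t=0,i=13
  bits 10011001 = 153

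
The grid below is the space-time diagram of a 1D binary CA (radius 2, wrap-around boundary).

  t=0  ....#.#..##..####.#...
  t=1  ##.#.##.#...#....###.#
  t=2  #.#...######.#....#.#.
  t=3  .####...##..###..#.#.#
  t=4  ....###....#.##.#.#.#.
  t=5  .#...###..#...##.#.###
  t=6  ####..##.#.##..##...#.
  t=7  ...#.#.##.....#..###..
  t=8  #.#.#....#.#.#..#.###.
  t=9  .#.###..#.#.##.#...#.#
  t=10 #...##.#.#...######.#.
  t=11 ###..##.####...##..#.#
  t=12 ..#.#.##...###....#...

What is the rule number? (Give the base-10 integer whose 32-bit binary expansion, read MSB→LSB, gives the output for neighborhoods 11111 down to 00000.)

  #####|#  b31=1 t=2,i=8
  ####.|.  b30=0 t=0,i=15
  ###.#|.  b29=0 t=0,i=16
  ###..|#  b28=1 t=3,i=4
  ##.##|#  b27=1 t=1,i=20
  ##.#.|#  b26=1 t=0,i=17
  ##..#|.  b25=0 t=0,i=11
  ##...|#  b24=1 t=3,i=5
  #.###|.  b23=0 t=1,i=21
  #.##.|.  b22=0 t=1,i=5
  #.#.#|.  b21=0 t=1,i=3
  #.#..|#  b20=1 t=0,i=6
  #..##|#  b19=1 t=0,i=8
  #..#.|#  b18=1 t=3,i=16
  #...#|#  b17=1 t=1,i=10
  #....|.  b16=0 t=0,i=20
  .####|.  b15=0 t=0,i=14
  .###.|#  b14=1 t=1,i=0
  .##.#|#  b13=1 t=1,i=6
  .##..|.  b12=0 t=0,i=10
  .#.##|.  b11=0 t=1,i=4
  .#.#.|#  b10=1 t=0,i=5
  .#..#|.  b9=0 t=0,i=7
  .#...|#  b8=1 t=0,i=19
  ..###|.  b7=0 t=0,i=13
  ..##.|.  b6=0 t=0,i=9
  ..#.#|.  b5=0 t=0,i=4
  ..#..|.  b4=0 t=1,i=12
  ...##|.  b3=0 t=1,i=16
  ...#.|#  b2=1 t=0,i=3
  ....#|.  b1=0 t=0,i=2
  .....|#  b0=1 t=0,i=0
  bits 10011101000111100110010100000101 = 2636014853

2636014853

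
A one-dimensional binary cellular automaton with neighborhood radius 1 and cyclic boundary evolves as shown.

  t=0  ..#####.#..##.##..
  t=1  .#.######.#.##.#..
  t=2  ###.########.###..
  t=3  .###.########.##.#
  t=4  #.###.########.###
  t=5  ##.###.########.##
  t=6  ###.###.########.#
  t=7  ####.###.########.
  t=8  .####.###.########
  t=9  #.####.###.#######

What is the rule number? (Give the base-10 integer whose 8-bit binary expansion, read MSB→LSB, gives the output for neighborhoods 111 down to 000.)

  ###|#  b7=1 t=0,i=3
  ##.|#  b6=1 t=0,i=6
  #.#|#  b5=1 t=0,i=7
  #..|.  b4=0 t=0,i=9
  .##|.  b3=0 t=0,i=2
  .#.|#  b2=1 t=0,i=8
  ..#|#  b1=1 t=0,i=1
  ...|.  b0=0 t=0,i=0
  bits 11100110 = 230

230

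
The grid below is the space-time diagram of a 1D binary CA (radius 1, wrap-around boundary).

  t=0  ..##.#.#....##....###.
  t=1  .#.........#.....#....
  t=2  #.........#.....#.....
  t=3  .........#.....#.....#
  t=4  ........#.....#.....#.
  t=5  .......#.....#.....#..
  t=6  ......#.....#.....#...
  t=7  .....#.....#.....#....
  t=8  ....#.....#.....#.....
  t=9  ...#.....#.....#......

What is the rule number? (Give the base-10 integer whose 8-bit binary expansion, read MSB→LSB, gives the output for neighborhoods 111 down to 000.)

  nb ###: next=.  (t=0,i=19, bit7=0)
  nb ##.: next=.  (t=0,i=3, bit6=0)
  nb #.#: next=.  (t=0,i=4, bit5=0)
  nb #..: next=.  (t=0,i=8, bit4=0)
  nb .##: next=.  (t=0,i=2, bit3=0)
  nb .#.: next=.  (t=0,i=5, bit2=0)
  nb ..#: next=#  (t=0,i=1, bit1=1)
  nb ...: next=.  (t=0,i=0, bit0=0)
  bits 00000010 = 2

2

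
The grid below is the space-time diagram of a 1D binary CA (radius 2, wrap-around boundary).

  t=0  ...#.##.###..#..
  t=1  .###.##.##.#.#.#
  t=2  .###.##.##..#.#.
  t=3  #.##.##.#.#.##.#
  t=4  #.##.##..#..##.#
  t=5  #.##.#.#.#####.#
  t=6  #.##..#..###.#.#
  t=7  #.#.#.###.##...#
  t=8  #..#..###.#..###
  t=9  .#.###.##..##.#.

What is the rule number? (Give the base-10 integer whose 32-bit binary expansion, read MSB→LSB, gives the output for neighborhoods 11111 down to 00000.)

2731271806

  #####|#  b31=1 t=5,i=11
  ####.|.  b30=0 t=5,i=12
  ###.#|#  b29=1 t=1,i=3
  ###..|.  b28=0 t=0,i=10
  ##.##|.  b27=0 t=0,i=7
  ##.#.|.  b26=0 t=1,i=10
  ##..#|#  b25=1 t=0,i=11
  ##...|.  b24=0 t=7,i=12
  #.###|#  b23=1 t=0,i=8
  #.##.|#  b22=1 t=0,i=5
  #.#.#|.  b21=0 t=1,i=11
  #.#..|.  b20=0 t=2,i=14
  #..##|#  b19=1 t=2,i=0
  #..#.|.  b18=0 t=0,i=12
  #...#|#  b17=1 t=7,i=13
  #....|#  b16=1 t=0,i=15
  .####|#  b15=1 t=5,i=10
  .###.|#  b14=1 t=0,i=9
  .##.#|#  b13=1 t=0,i=6
  .##..|.  b12=0 t=2,i=9
  .#.##|.  b11=0 t=0,i=4
  .#.#.|#  b10=1 t=1,i=12
  .#..#|#  b9=1 t=2,i=15
  .#...|.  b8=0 t=0,i=14
  ..###|.  b7=0 t=2,i=1
  ..##.|#  b6=1 t=4,i=12
  ..#.#|#  b5=1 t=0,i=3
  ..#..|#  b4=1 t=0,i=13
  ...##|#  b3=1 t=7,i=14
  ...#.|#  b2=1 t=0,i=2
  ....#|#  b1=1 t=0,i=1
  .....|.  b0=0 t=0,i=0
  bits 10100010110010111110011001111110 = 2731271806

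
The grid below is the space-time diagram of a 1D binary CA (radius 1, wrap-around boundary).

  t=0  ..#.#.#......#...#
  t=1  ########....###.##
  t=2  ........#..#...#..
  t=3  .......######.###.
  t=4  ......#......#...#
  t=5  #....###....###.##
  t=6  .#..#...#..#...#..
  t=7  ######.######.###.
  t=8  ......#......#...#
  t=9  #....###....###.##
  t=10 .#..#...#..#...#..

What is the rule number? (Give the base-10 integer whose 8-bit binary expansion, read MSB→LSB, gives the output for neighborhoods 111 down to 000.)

  ###|.  b7=0 t=1,i=0
  ##.|.  b6=0 t=1,i=7
  #.#|#  b5=1 t=0,i=3
  #..|#  b4=1 t=0,i=0
  .##|.  b3=0 t=1,i=12
  .#.|#  b2=1 t=0,i=2
  ..#|#  b1=1 t=0,i=1
  ...|.  b0=0 t=0,i=8
  bits 00110110 = 54

54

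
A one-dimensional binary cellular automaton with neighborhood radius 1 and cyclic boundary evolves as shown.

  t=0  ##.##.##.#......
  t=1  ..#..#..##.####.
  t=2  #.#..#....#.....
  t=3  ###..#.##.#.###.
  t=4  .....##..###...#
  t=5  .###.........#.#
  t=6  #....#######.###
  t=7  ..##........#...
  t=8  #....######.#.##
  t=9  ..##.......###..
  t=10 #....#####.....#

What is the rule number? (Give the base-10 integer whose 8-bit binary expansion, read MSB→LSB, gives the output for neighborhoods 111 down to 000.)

  ###|.  b7=0 t=1,i=12
  ##.|.  b6=0 t=0,i=1
  #.#|#  b5=1 t=0,i=2
  #..|.  b4=0 t=0,i=10
  .##|.  b3=0 t=0,i=0
  .#.|#  b2=1 t=0,i=9
  ..#|.  b1=0 t=0,i=15
  ...|#  b0=1 t=0,i=11
  bits 00100101 = 37

37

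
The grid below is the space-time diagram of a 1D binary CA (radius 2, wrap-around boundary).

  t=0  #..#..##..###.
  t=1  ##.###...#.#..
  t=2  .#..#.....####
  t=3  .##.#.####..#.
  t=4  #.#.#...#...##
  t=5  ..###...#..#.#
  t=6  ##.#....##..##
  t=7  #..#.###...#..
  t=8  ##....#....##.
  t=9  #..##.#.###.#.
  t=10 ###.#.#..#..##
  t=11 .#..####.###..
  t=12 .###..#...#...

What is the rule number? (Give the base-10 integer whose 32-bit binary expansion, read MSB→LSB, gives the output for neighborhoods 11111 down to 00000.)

1081697819

  nb #####: next=.  (t=10,i=0, bit31=0)
  nb ####.: next=#  (t=2,i=12, bit30=1)
  nb ###.#: next=.  (t=0,i=12, bit29=0)
  nb ###..: next=.  (t=1,i=5, bit28=0)
  nb ##.##: next=.  (t=1,i=2, bit27=0)
  nb ##.#.: next=.  (t=0,i=13, bit26=0)
  nb ##..#: next=.  (t=0,i=8, bit25=0)
  nb ##...: next=.  (t=1,i=6, bit24=0)
  nb #.###: next=.  (t=1,i=3, bit23=0)
  nb #.##.: next=#  (t=8,i=0, bit22=1)
  nb #.#.#: next=#  (t=3,i=4, bit21=1)
  nb #.#..: next=#  (t=0,i=0, bit20=1)
  nb #..##: next=#  (t=0,i=5, bit19=1)
  nb #..#.: next=.  (t=0,i=2, bit18=0)
  nb #...#: next=.  (t=1,i=7, bit17=0)
  nb #....: next=#  (t=2,i=6, bit16=1)
  nb .####: next=.  (t=2,i=11, bit15=0)
  nb .###.: next=#  (t=0,i=11, bit14=1)
  nb .##.#: next=#  (t=1,i=1, bit13=1)
  nb .##..: next=.  (t=0,i=7, bit12=0)
  nb .#.##: next=.  (t=3,i=5, bit11=0)
  nb .#.#.: next=#  (t=1,i=10, bit10=1)
  nb .#..#: next=#  (t=0,i=1, bit9=1)
  nb .#...: next=.  (t=2,i=5, bit8=0)
  nb ..###: next=.  (t=0,i=10, bit7=0)
  nb ..##.: next=.  (t=0,i=6, bit6=0)
  nb ..#.#: next=.  (t=1,i=9, bit5=0)
  nb ..#..: next=#  (t=0,i=3, bit4=1)
  nb ...##: next=#  (t=2,i=9, bit3=1)
  nb ...#.: next=.  (t=1,i=8, bit2=0)
  nb ....#: next=#  (t=2,i=8, bit1=1)
  nb .....: next=#  (t=2,i=7, bit0=1)
  bits 01000000011110010110011000011011 = 1081697819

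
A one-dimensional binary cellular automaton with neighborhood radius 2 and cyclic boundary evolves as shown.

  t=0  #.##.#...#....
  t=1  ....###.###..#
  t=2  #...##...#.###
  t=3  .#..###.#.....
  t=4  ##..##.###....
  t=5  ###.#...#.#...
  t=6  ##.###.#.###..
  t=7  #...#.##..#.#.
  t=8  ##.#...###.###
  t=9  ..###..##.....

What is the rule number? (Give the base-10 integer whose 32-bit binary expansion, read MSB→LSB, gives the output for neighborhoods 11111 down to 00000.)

120870356

  nb #####: next=.  (t=8,i=13, bit31=0)
  nb ####.: next=.  (t=2,i=13, bit30=0)
  nb ###.#: next=.  (t=1,i=6, bit29=0)
  nb ###..: next=.  (t=1,i=10, bit28=0)
  nb ##.##: next=.  (t=1,i=7, bit27=0)
  nb ##.#.: next=#  (t=0,i=4, bit26=1)
  nb ##..#: next=#  (t=1,i=11, bit25=1)
  nb ##...: next=#  (t=2,i=1, bit24=1)
  nb #.###: next=.  (t=1,i=8, bit23=0)
  nb #.##.: next=.  (t=0,i=2, bit22=0)
  nb #.#.#: next=#  (t=6,i=7, bit21=1)
  nb #.#..: next=#  (t=0,i=5, bit20=1)
  nb #..##: next=.  (t=3,i=3, bit19=0)
  nb #..#.: next=#  (t=1,i=12, bit18=1)
  nb #...#: next=.  (t=0,i=7, bit17=0)
  nb #....: next=.  (t=0,i=11, bit16=0)
  nb .####: next=.  (t=2,i=12, bit15=0)
  nb .###.: next=#  (t=1,i=5, bit14=1)
  nb .##.#: next=.  (t=0,i=3, bit13=0)
  nb .##..: next=#  (t=2,i=5, bit12=1)
  nb .#.##: next=.  (t=0,i=1, bit11=0)
  nb .#.#.: next=#  (t=5,i=9, bit10=1)
  nb .#..#: next=.  (t=3,i=2, bit9=0)
  nb .#...: next=#  (t=0,i=6, bit8=1)
  nb ..###: next=#  (t=1,i=4, bit7=1)
  nb ..##.: next=#  (t=2,i=4, bit6=1)
  nb ..#.#: next=.  (t=0,i=0, bit5=0)
  nb ..#..: next=#  (t=0,i=9, bit4=1)
  nb ...##: next=.  (t=1,i=3, bit3=0)
  nb ...#.: next=#  (t=0,i=8, bit2=1)
  nb ....#: next=.  (t=0,i=12, bit1=0)
  nb .....: next=.  (t=3,i=11, bit0=0)
  bits 00000111001101000101010111010100 = 120870356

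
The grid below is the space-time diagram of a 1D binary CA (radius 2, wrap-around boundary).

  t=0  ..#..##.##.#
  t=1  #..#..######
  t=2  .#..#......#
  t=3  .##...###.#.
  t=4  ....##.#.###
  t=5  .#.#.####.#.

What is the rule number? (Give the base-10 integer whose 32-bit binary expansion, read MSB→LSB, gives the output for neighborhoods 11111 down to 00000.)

  ##### -> .   bit 31 = 0  t=1,i=8
  ####. -> #   bit 30 = 1  t=1,i=11
  ###.# -> .   bit 29 = 0  t=3,i=8
  ###.. -> .   bit 28 = 0  t=1,i=0
  ##.## -> #   bit 27 = 1  t=0,i=7
  ##.#. -> #   bit 26 = 1  t=0,i=10
  ##..# -> #   bit 25 = 1  t=1,i=1
  ##... -> .   bit 24 = 0  t=3,i=3
  #.### -> .   bit 23 = 0  t=4,i=9
  #.##. -> #   bit 22 = 1  t=0,i=8
  #.#.# -> #   bit 21 = 1  t=4,i=7
  #.#.. -> #   bit 20 = 1  t=0,i=11
  #..## -> .   bit 19 = 0  t=0,i=4
  #..#. -> .   bit 18 = 0  t=0,i=1
  #...# -> #   bit 17 = 1  t=3,i=4
  #.... -> #   bit 16 = 1  t=2,i=6
  .#### -> .   bit 15 = 0  t=1,i=7
  .###. -> #   bit 14 = 1  t=3,i=7
  .##.# -> #   bit 13 = 1  t=0,i=6
  .##.. -> .   bit 12 = 0  t=3,i=2
  .#.## -> #   bit 11 = 1  t=4,i=8
  .#.#. -> .   bit 10 = 0  t=2,i=0
  .#..# -> #   bit 9 = 1  t=0,i=0
  .#... -> .   bit 8 = 0  t=2,i=5
  ..### -> .   bit 7 = 0  t=1,i=6
  ..##. -> .   bit 6 = 0  t=0,i=5
  ..#.# -> .   bit 5 = 0  t=2,i=11
  ..#.. -> .   bit 4 = 0  t=0,i=2
  ...## -> #   bit 3 = 1  t=3,i=5
  ...#. -> #   bit 2 = 1  t=2,i=10
  ....# -> .   bit 1 = 0  t=2,i=9
  ..... -> #   bit 0 = 1  t=2,i=7
  bits 01001110011100110110101000001101 = 1316186637

1316186637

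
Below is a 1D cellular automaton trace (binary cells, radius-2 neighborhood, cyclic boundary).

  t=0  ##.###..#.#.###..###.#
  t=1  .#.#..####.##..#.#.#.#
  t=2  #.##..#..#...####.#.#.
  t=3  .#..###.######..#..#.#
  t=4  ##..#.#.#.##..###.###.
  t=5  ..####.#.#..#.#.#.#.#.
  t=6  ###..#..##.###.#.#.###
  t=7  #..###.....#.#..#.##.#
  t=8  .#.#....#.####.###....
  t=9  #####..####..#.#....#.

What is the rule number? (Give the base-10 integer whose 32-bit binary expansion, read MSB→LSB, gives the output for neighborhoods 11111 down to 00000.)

  #####|#  b31=1 t=3,i=10
  ####.|.  b30=0 t=1,i=8
  ###.#|#  b29=1 t=0,i=1
  ###..|.  b28=0 t=0,i=5
  ##.##|.  b27=0 t=0,i=2
  ##.#.|.  b26=0 t=2,i=17
  ##..#|#  b25=1 t=0,i=6
  ##...|.  b24=0 t=7,i=6
  #.###|#  b23=1 t=0,i=3
  #.##.|.  b22=0 t=1,i=11
  #.#.#|.  b21=0 t=0,i=10
  #.#..|#  b20=1 t=1,i=3
  #..##|.  b19=0 t=0,i=16
  #..#.|#  b18=1 t=0,i=7
  #...#|#  b17=1 t=2,i=11
  #....|.  b16=0 t=7,i=7
  .####|.  b15=0 t=1,i=7
  .###.|.  b14=0 t=0,i=0
  .##.#|.  b13=0 t=6,i=9
  .##..|.  b12=0 t=1,i=12
  .#.##|#  b11=1 t=0,i=11
  .#.#.|#  b10=1 t=0,i=9
  .#..#|.  b9=0 t=1,i=4
  .#...|#  b8=1 t=2,i=10
  ..###|#  b7=1 t=0,i=17
  ..##.|.  b6=0 t=6,i=8
  ..#.#|#  b5=1 t=0,i=8
  ..#..|#  b4=1 t=2,i=6
  ...##|#  b3=1 t=2,i=12
  ...#.|#  b2=1 t=7,i=10
  ....#|.  b1=0 t=7,i=9
  .....|#  b0=1 t=7,i=8
  bits 10100010100101100000110110111101 = 2727742909

2727742909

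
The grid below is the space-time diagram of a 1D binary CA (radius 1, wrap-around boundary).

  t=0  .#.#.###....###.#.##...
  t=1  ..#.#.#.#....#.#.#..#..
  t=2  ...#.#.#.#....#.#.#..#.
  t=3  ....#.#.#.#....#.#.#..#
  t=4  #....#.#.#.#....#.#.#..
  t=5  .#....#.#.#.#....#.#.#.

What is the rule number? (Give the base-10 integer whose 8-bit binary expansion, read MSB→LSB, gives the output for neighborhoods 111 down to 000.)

  ### -> #   bit 7 = 1  t=0,i=6
  ##. -> .   bit 6 = 0  t=0,i=7
  #.# -> #   bit 5 = 1  t=0,i=2
  #.. -> #   bit 4 = 1  t=0,i=8
  .## -> .   bit 3 = 0  t=0,i=5
  .#. -> .   bit 2 = 0  t=0,i=1
  ..# -> .   bit 1 = 0  t=0,i=0
  ... -> .   bit 0 = 0  t=0,i=9
  bits 10110000 = 176

176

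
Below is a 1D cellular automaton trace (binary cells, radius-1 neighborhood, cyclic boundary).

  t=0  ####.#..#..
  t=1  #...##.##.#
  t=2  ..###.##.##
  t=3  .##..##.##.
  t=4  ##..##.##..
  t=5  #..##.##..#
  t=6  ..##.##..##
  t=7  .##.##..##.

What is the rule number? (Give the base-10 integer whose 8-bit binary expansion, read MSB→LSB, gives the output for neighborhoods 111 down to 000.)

  ### -> .   bit 7 = 0  t=0,i=1
  ##. -> .   bit 6 = 0  t=0,i=3
  #.# -> #   bit 5 = 1  t=0,i=4
  #.. -> .   bit 4 = 0  t=0,i=6
  .## -> #   bit 3 = 1  t=0,i=0
  .#. -> #   bit 2 = 1  t=0,i=5
  ..# -> #   bit 1 = 1  t=0,i=7
  ... -> #   bit 0 = 1  t=1,i=2
  bits 00101111 = 47

47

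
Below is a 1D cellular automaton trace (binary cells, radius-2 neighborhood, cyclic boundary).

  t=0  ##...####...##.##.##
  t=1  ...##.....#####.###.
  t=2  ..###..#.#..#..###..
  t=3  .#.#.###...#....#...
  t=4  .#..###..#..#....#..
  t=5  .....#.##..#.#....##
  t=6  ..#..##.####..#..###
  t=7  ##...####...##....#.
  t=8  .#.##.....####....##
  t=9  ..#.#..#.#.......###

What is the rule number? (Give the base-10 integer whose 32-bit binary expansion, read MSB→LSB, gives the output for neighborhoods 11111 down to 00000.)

2324068713

  #####|#  b31=1 t=1,i=12
  ####.|.  b30=0 t=0,i=0
  ###.#|.  b29=0 t=1,i=14
  ###..|.  b28=0 t=0,i=1
  ##.##|#  b27=1 t=0,i=14
  ##.#.|.  b26=0 t=8,i=0
  ##..#|#  b25=1 t=2,i=5
  ##...|.  b24=0 t=0,i=2
  #.###|#  b23=1 t=0,i=18
  #.##.|.  b22=0 t=0,i=15
  #.#.#|.  b21=0 t=3,i=3
  #.#..|.  b20=0 t=2,i=9
  #..##|.  b19=0 t=2,i=14
  #..#.|#  b18=1 t=2,i=6
  #...#|#  b17=1 t=0,i=3
  #....|.  b16=0 t=1,i=0
  .####|.  b15=0 t=0,i=6
  .###.|#  b14=1 t=1,i=17
  .##.#|#  b13=1 t=0,i=13
  .##..|#  b12=1 t=1,i=4
  .#.##|#  b11=1 t=3,i=4
  .#.#.|.  b10=0 t=2,i=8
  .#..#|.  b9=0 t=2,i=10
  .#...|#  b8=1 t=3,i=12
  ..###|.  b7=0 t=0,i=5
  ..##.|#  b6=1 t=0,i=12
  ..#.#|#  b5=1 t=2,i=7
  ..#..|.  b4=0 t=2,i=12
  ...##|#  b3=1 t=0,i=4
  ...#.|.  b2=0 t=3,i=0
  ....#|.  b1=0 t=1,i=1
  .....|#  b0=1 t=1,i=7
  bits 10001010100001100111100101101001 = 2324068713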